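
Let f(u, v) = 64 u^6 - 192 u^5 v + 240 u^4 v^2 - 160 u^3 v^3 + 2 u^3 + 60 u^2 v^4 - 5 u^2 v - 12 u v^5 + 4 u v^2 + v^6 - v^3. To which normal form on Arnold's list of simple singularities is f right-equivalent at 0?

D_7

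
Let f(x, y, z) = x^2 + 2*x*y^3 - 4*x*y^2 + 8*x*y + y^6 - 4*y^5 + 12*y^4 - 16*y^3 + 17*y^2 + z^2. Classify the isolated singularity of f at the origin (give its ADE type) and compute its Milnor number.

Type A_1, Milnor number mu = 1.

The Hessian of f at 0 is [[2, 8, 0], [8, 34, 0], [0, 0, 2]] with rank 3, so corank 0. A Groebner basis of the Jacobian ideal J(f) in C{x,y,z} is {x, y, z}; counting standard monomials gives mu = 1. Corank 0: nondegenerate Morse point, so A_1.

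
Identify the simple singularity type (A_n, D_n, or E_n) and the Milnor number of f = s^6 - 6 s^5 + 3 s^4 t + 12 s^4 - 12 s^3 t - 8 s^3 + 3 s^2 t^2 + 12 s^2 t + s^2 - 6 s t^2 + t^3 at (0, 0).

Type A_2, Milnor number mu = 2.

The Hessian of f at 0 is [[2, 0], [0, 0]] with rank 1, so corank 1. A Groebner basis of the Jacobian ideal J(f) in C{s,t} is {t^2, s}; counting standard monomials gives mu = 2. Corank 1: A-series; mu = 2 gives A_2.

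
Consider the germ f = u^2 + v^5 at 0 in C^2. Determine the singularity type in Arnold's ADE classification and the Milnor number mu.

Type A_4, Milnor number mu = 4.

The Hessian of f at 0 is [[2, 0], [0, 0]] with rank 1, so corank 1. A Groebner basis of the Jacobian ideal J(f) in C{u,v} is {v^4, u}; counting standard monomials gives mu = 4. Corank 1: A-series; mu = 4 gives A_4.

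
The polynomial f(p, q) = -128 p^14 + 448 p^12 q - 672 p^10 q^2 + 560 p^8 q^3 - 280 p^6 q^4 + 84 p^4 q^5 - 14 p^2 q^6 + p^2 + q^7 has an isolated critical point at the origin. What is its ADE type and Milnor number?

Type A_6, Milnor number mu = 6.

The Hessian of f at 0 has rank 1. Corank 1: A-series; mu = 6 gives A_6.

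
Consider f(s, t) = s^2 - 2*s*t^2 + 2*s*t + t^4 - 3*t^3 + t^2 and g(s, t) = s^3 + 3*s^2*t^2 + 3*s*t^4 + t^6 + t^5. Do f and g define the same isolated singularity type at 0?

No.

The Hessian of f at 0 has rank 1. Corank 1: A-series; mu = 2 gives A_2. The Hessian of g at 0 has rank 0. Corank 2; j^3 = s^3 is a perfect cube, so E-series; the 5-jet and mu = 8 give E_8. f is A_2 but g is E_8, hence not right-equivalent.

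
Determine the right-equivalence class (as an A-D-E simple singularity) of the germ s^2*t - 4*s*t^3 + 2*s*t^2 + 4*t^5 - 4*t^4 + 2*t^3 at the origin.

The Hessian of f at 0 is [[0, 0], [0, 0]] with rank 0, so corank 2. A Groebner basis of the Jacobian ideal J(f) in C{s,t} is {t^3, s^2 + 2*t^2, s*t + t^2}; counting standard monomials gives mu = 4. Corank 2; j^3 = t*(s^2 + 2*s*t + 2*t^2) splits into three distinct lines over C (the quadratic factor has nonzero discriminant), so D_4.

D_4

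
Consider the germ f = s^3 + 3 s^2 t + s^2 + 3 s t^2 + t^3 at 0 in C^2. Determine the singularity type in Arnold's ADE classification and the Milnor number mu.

The Hessian of f at 0 has rank 1. Corank 1: A-series; mu = 2 gives A_2.

Type A_{2}, Milnor number mu = 2.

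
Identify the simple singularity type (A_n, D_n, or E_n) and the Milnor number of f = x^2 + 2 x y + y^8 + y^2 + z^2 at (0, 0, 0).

Type A_{7}, Milnor number mu = 7.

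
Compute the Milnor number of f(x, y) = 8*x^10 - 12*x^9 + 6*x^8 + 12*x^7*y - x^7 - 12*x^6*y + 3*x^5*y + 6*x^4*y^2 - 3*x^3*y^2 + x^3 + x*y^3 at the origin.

7

The Hessian of f at 0 has rank 0. Corank 2; j^3 = x^3 is a perfect cube, so E-series; the 4-jet and mu = 7 give E_7.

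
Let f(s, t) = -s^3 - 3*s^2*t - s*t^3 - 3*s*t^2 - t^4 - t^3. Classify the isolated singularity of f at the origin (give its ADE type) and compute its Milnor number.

The Hessian of f at 0 is [[0, 0], [0, 0]] with rank 0, so corank 2. A Groebner basis of the Jacobian ideal J(f) in C{s,t} is {s^3 + 3*s^2*t + 6*s^2 + 12*s*t + 6*t^2, -3*s^2 + s*t^2 - 6*s*t - 3*t^2, 3*s^2 + 6*s*t + t^3 + 3*t^2}; counting standard monomials gives mu = 7. Corank 2; j^3 = -(s + t)^3 is a perfect cube, so E-series; the 4-jet and mu = 7 give E_7.

Type E_{7}, Milnor number mu = 7.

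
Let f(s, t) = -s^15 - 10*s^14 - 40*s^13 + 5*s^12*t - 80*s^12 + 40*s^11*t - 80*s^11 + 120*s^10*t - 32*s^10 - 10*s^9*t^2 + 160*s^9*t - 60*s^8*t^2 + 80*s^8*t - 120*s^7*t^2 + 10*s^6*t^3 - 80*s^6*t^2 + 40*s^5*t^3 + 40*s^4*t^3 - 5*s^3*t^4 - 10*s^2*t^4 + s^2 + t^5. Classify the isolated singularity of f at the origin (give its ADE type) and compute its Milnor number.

The Hessian of f at 0 has rank 1. Corank 1: A-series; mu = 4 gives A_4.

Type A_{4}, Milnor number mu = 4.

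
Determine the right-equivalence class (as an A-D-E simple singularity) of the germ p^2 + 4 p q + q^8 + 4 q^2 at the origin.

A_7

The Hessian of f at 0 is [[2, 4], [4, 8]] with rank 1, so corank 1. A Groebner basis of the Jacobian ideal J(f) in C{p,q} is {q^7, p + 2*q}; counting standard monomials gives mu = 7. Corank 1: A-series; mu = 7 gives A_7.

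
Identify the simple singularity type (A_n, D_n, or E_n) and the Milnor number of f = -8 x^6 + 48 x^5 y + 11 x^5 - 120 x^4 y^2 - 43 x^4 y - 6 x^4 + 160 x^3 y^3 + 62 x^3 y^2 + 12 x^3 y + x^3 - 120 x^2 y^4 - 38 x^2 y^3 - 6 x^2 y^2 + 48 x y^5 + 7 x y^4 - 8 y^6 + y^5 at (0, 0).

Type E_8, Milnor number mu = 8.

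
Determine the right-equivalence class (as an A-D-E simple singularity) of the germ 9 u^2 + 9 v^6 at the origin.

The Hessian of f at 0 has rank 1. Corank 1: A-series; mu = 5 gives A_5.

A5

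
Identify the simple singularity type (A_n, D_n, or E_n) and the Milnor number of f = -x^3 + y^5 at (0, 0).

Type E_{8}, Milnor number mu = 8.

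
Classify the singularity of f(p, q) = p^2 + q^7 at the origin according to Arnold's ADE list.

A_6

The Hessian of f at 0 has rank 1. Corank 1: A-series; mu = 6 gives A_6.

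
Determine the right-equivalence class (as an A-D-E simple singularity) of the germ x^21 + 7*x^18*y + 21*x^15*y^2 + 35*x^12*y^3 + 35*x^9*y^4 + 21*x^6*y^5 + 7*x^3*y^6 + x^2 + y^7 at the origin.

A_{6}

The Hessian of f at 0 has rank 1. Corank 1: A-series; mu = 6 gives A_6.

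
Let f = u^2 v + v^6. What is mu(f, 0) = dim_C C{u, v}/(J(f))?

The Hessian of f at 0 has rank 0. Corank 2; j^3 = u^2*v has shape L^2 M (L != M), so D-series; mu = 7 gives D_7.

7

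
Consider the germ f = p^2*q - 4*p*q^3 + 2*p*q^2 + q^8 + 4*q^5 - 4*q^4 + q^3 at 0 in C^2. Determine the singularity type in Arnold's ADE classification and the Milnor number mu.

The Hessian of f at 0 has rank 0. Corank 2; j^3 = q*(p + q)^2 has shape L^2 M (L != M), so D-series; mu = 9 gives D_9.

Type D_9, Milnor number mu = 9.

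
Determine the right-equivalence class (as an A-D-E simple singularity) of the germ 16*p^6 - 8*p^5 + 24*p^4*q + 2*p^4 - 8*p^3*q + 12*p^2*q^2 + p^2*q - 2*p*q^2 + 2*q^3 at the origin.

The Hessian of f at 0 has rank 0. Corank 2; j^3 = q*(p^2 - 2*p*q + 2*q^2) splits into three distinct lines over C (the quadratic factor has nonzero discriminant), so D_4.

D_{4}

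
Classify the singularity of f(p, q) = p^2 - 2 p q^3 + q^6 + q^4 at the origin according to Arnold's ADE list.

The Hessian of f at 0 is [[2, 0], [0, 0]] with rank 1, so corank 1. A Groebner basis of the Jacobian ideal J(f) in C{p,q} is {q^3, p}; counting standard monomials gives mu = 3. Corank 1: A-series; mu = 3 gives A_3.

A_3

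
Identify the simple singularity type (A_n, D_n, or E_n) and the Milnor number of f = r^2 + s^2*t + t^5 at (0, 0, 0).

Type D6, Milnor number mu = 6.

The Hessian of f at 0 is [[0, 0, 0], [0, 0, 0], [0, 0, 2]] with rank 1, so corank 2. A Groebner basis of the Jacobian ideal J(f) in C{s,t,r} is {s^2/5 + t^4, s^3, s*t, r}; counting standard monomials gives mu = 6. Corank 2; j^3 = s^2*t has shape L^2 M (L != M), so D-series; mu = 6 gives D_6.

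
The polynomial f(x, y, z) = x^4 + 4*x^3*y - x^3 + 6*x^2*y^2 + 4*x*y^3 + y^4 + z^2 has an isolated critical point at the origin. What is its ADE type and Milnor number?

The Hessian of f at 0 has rank 1. Corank 2; j^3 = -x^3 is a perfect cube, so E-series; the 4-jet and mu = 6 give E_6.

Type E_{6}, Milnor number mu = 6.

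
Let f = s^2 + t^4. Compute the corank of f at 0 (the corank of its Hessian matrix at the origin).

1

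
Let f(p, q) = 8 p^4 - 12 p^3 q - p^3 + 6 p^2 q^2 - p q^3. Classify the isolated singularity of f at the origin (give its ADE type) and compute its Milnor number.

Type E7, Milnor number mu = 7.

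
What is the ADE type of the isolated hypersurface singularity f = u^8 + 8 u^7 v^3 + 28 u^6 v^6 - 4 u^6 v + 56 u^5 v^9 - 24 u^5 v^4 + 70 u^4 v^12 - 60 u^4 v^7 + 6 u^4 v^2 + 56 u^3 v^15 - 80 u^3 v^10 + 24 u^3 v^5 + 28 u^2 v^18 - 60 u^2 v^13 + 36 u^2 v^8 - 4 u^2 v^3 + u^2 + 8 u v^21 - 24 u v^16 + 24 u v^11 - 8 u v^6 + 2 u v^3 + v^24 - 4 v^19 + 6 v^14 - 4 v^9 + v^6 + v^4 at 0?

A3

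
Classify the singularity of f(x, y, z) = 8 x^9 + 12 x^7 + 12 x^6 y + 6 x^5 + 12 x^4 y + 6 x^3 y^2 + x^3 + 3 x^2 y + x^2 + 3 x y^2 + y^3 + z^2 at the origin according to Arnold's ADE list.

A_2

The Hessian of f at 0 has rank 2. Corank 1: A-series; mu = 2 gives A_2.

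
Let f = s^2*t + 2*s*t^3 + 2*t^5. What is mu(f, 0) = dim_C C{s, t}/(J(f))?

The Hessian of f at 0 has rank 0. Corank 2; j^3 = s^2*t has shape L^2 M (L != M), so D-series; mu = 6 gives D_6.

6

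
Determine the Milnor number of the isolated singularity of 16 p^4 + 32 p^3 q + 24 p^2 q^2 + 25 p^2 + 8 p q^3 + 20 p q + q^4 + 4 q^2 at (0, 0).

3

The Hessian of f at 0 has rank 1. Corank 1: A-series; mu = 3 gives A_3.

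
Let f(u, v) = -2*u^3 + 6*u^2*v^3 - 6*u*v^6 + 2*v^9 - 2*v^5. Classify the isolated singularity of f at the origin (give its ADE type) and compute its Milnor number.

Type E_{8}, Milnor number mu = 8.

The Hessian of f at 0 has rank 0. Corank 2; j^3 = -2*u^3 is a perfect cube, so E-series; the 5-jet and mu = 8 give E_8.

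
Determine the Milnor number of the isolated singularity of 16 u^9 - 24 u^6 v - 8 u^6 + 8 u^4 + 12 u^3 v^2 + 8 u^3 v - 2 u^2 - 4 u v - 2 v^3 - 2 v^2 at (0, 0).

2

The Hessian of f at 0 has rank 1. Corank 1: A-series; mu = 2 gives A_2.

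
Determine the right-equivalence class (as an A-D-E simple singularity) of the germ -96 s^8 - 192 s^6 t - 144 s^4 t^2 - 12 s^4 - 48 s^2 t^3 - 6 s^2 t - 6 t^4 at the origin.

The Hessian of f at 0 has rank 0. Corank 2; j^3 = -6*s^2*t has shape L^2 M (L != M), so D-series; mu = 5 gives D_5.

D5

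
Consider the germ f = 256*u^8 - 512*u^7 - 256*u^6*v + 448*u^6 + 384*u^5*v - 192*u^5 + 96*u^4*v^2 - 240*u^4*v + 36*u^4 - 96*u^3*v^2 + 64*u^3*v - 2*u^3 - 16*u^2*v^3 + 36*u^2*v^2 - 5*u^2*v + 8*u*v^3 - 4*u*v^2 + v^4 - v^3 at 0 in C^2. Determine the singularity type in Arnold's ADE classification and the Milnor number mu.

The Hessian of f at 0 is [[0, 0], [0, 0]] with rank 0, so corank 2. A Groebner basis of the Jacobian ideal J(f) in C{u,v} is {u*v^2 - u*v/4 - v^2/4, u*v/4 + v^3 + v^2/4, u^2 + u*v}; counting standard monomials gives mu = 5. Corank 2; j^3 = -(u + v)^2*(2*u + v) has shape L^2 M (L != M), so D-series; mu = 5 gives D_5.

Type D5, Milnor number mu = 5.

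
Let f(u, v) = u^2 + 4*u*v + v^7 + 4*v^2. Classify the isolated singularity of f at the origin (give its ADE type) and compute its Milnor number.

The Hessian of f at 0 is [[2, 4], [4, 8]] with rank 1, so corank 1. A Groebner basis of the Jacobian ideal J(f) in C{u,v} is {v^6, u + 2*v}; counting standard monomials gives mu = 6. Corank 1: A-series; mu = 6 gives A_6.

Type A6, Milnor number mu = 6.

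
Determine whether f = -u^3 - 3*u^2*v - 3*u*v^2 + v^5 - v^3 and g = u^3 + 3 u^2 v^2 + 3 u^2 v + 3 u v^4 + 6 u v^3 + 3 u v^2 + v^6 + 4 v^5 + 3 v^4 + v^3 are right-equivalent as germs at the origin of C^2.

Yes.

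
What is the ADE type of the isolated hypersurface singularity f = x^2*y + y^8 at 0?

D_9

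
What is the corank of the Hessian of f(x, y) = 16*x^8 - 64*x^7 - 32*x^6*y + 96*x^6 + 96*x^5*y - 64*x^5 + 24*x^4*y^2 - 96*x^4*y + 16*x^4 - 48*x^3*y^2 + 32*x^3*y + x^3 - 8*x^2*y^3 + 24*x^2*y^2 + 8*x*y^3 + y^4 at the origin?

The Hessian at 0 is [[0, 0], [0, 0]] of rank 0; hence corank 2.

2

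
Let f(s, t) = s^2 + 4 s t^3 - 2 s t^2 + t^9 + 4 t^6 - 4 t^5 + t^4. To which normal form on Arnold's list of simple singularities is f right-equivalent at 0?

A_8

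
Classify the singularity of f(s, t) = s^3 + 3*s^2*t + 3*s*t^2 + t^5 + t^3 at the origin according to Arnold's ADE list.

The Hessian of f at 0 is [[0, 0], [0, 0]] with rank 0, so corank 2. A Groebner basis of the Jacobian ideal J(f) in C{s,t} is {t^4, s^2 + 2*s*t + t^2}; counting standard monomials gives mu = 8. Corank 2; j^3 = (s + t)^3 is a perfect cube, so E-series; the 5-jet and mu = 8 give E_8.

E8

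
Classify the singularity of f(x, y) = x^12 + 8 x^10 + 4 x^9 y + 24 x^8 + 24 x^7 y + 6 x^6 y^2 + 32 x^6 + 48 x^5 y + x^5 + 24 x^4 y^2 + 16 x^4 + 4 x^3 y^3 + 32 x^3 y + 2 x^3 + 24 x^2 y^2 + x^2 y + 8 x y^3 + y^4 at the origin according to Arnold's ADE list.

D_{5}

The Hessian of f at 0 is [[0, 0], [0, 0]] with rank 0, so corank 2. A Groebner basis of the Jacobian ideal J(f) in C{x,y} is {x*y^2, -x*y/8 + y^3, x^2 + x*y/2}; counting standard monomials gives mu = 5. Corank 2; j^3 = x^2*(2*x + y) has shape L^2 M (L != M), so D-series; mu = 5 gives D_5.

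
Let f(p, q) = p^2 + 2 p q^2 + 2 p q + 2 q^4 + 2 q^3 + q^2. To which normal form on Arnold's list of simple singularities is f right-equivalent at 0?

A_3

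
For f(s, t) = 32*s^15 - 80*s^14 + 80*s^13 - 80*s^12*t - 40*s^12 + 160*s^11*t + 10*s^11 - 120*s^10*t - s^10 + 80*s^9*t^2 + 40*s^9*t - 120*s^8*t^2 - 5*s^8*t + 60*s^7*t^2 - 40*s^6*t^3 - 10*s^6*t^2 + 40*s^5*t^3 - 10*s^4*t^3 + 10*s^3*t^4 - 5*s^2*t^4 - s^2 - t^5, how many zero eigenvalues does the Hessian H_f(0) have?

1

Hessian at 0 has rank 1.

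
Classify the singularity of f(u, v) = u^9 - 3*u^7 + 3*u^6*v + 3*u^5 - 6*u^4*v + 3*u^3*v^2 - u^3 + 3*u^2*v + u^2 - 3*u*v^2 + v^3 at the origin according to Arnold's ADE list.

A2

The Hessian of f at 0 has rank 1. Corank 1: A-series; mu = 2 gives A_2.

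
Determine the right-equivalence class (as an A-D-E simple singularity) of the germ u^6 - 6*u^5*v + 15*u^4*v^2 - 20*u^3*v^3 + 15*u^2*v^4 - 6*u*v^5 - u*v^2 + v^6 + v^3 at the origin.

D7

The Hessian of f at 0 has rank 0. Corank 2; j^3 = -v^2*(u - v) has shape L^2 M (L != M), so D-series; mu = 7 gives D_7.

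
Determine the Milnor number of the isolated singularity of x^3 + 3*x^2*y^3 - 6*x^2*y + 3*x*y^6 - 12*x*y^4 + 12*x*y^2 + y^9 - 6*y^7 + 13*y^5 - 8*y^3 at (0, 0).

8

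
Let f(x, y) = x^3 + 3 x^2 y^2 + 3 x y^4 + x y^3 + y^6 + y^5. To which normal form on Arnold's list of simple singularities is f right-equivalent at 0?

E_7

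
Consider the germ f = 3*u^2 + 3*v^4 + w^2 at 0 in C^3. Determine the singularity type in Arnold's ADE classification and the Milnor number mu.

The Hessian of f at 0 has rank 2. Corank 1: A-series; mu = 3 gives A_3.

Type A_3, Milnor number mu = 3.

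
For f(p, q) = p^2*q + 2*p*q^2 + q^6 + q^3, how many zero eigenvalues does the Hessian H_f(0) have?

Hessian at 0 has rank 0.

2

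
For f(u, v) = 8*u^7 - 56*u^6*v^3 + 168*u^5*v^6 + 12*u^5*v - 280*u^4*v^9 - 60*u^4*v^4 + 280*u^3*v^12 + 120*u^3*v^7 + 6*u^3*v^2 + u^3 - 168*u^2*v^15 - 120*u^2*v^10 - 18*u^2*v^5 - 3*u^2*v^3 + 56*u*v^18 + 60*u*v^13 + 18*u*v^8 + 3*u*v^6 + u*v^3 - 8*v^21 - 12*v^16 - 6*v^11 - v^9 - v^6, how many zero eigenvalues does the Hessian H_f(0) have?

2

Hessian at 0 has rank 0.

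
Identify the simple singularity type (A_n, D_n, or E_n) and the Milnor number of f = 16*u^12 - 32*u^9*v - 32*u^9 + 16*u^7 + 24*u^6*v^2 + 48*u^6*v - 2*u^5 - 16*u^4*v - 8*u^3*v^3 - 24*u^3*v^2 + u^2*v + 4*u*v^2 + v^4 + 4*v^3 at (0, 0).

Type D_5, Milnor number mu = 5.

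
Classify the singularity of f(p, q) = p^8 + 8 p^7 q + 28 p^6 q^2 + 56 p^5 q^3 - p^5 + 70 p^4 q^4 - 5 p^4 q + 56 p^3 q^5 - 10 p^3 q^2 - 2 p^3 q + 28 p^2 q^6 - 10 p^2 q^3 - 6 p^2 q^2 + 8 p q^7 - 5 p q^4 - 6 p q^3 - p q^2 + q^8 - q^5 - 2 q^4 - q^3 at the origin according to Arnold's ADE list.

D_{9}

The Hessian of f at 0 is [[0, 0], [0, 0]] with rank 0, so corank 2. A Groebner basis of the Jacobian ideal J(f) in C{p,q} is {p^2*q^2 - p^2*q/4 - p*q^2/2 + 3*q^3/4 - q^2/4, p^2*q/8 + p*q^3 + p*q^2/4 + q^3/8 + q^2/8, q^4, p^3 + 3*p^2*q + 3*p*q^2 + p*q + q^3 + q^2}; counting standard monomials gives mu = 9. Corank 2; j^3 = -q^2*(p + q) has shape L^2 M (L != M), so D-series; mu = 9 gives D_9.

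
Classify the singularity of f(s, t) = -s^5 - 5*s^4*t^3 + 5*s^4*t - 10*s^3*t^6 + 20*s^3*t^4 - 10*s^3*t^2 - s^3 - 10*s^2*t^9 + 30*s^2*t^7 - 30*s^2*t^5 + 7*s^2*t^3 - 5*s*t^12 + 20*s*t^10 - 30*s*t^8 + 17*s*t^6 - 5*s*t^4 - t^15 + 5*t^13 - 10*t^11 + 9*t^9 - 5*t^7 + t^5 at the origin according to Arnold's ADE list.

E8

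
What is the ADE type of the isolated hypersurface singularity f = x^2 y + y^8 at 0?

D9

The Hessian of f at 0 has rank 0. Corank 2; j^3 = x^2*y has shape L^2 M (L != M), so D-series; mu = 9 gives D_9.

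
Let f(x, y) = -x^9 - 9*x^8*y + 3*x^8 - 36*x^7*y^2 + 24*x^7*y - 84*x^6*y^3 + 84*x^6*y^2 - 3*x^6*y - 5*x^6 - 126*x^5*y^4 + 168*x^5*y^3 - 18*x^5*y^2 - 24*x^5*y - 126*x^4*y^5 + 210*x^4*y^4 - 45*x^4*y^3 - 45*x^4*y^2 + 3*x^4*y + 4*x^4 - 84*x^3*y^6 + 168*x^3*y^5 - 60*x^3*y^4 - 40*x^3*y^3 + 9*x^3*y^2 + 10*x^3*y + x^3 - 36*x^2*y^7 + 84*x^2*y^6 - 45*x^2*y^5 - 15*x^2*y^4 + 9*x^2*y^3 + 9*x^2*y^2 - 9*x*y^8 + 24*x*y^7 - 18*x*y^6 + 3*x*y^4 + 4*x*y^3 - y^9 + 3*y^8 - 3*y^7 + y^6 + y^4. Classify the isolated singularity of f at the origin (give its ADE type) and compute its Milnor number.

Type E6, Milnor number mu = 6.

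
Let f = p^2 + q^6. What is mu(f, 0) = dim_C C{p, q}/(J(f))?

The Hessian of f at 0 has rank 1. Corank 1: A-series; mu = 5 gives A_5.

5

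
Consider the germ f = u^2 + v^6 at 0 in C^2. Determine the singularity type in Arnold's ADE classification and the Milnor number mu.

Type A_{5}, Milnor number mu = 5.

The Hessian of f at 0 is [[2, 0], [0, 0]] with rank 1, so corank 1. A Groebner basis of the Jacobian ideal J(f) in C{u,v} is {v^5, u}; counting standard monomials gives mu = 5. Corank 1: A-series; mu = 5 gives A_5.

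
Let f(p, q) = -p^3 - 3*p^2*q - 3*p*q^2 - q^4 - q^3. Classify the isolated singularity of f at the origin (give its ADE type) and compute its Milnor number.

Type E_{6}, Milnor number mu = 6.

The Hessian of f at 0 is [[0, 0], [0, 0]] with rank 0, so corank 2. A Groebner basis of the Jacobian ideal J(f) in C{p,q} is {q^3, p^2 + 2*p*q + q^2}; counting standard monomials gives mu = 6. Corank 2; j^3 = -(p + q)^3 is a perfect cube, so E-series; the 4-jet and mu = 6 give E_6.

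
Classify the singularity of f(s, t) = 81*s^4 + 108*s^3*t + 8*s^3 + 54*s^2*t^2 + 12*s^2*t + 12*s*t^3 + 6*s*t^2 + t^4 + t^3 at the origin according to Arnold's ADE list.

The Hessian of f at 0 has rank 0. Corank 2; j^3 = (2*s + t)^3 is a perfect cube, so E-series; the 4-jet and mu = 6 give E_6.

E_{6}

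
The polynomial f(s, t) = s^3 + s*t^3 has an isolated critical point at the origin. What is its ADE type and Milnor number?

Type E_7, Milnor number mu = 7.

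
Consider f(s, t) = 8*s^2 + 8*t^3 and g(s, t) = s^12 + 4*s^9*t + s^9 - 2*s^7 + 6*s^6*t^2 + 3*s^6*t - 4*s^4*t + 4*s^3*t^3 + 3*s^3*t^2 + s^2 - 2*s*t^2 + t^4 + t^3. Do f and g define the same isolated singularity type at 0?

The Hessian of f at 0 has rank 1. Corank 1: A-series; mu = 2 gives A_2. The Hessian of g at 0 has rank 1. Corank 1: A-series; mu = 2 gives A_2. Both have type A_2, hence right-equivalent.

Yes.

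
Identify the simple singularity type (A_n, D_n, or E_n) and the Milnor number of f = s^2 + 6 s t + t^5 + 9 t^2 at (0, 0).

Type A_4, Milnor number mu = 4.

The Hessian of f at 0 has rank 1. Corank 1: A-series; mu = 4 gives A_4.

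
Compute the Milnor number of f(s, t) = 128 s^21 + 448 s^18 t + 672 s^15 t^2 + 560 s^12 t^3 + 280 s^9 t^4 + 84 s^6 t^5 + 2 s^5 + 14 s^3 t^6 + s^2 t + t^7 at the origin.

8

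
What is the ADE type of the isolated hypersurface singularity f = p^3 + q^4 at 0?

The Hessian of f at 0 is [[0, 0], [0, 0]] with rank 0, so corank 2. A Groebner basis of the Jacobian ideal J(f) in C{p,q} is {q^3, p^2}; counting standard monomials gives mu = 6. Corank 2; j^3 = p^3 is a perfect cube, so E-series; the 4-jet and mu = 6 give E_6.

E_{6}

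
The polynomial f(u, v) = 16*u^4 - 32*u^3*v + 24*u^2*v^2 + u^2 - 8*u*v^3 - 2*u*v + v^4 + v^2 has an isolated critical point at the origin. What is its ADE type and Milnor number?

Type A_{3}, Milnor number mu = 3.

The Hessian of f at 0 is [[2, -2], [-2, 2]] with rank 1, so corank 1. A Groebner basis of the Jacobian ideal J(f) in C{u,v} is {v^3, u - v}; counting standard monomials gives mu = 3. Corank 1: A-series; mu = 3 gives A_3.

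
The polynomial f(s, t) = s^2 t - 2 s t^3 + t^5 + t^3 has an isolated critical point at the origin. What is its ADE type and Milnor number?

The Hessian of f at 0 is [[0, 0], [0, 0]] with rank 0, so corank 2. A Groebner basis of the Jacobian ideal J(f) in C{s,t} is {t^3, s^2 + 3*t^2, s*t}; counting standard monomials gives mu = 4. Corank 2; j^3 = t*(s^2 + t^2) splits into three distinct lines over C (the quadratic factor has nonzero discriminant), so D_4.

Type D_{4}, Milnor number mu = 4.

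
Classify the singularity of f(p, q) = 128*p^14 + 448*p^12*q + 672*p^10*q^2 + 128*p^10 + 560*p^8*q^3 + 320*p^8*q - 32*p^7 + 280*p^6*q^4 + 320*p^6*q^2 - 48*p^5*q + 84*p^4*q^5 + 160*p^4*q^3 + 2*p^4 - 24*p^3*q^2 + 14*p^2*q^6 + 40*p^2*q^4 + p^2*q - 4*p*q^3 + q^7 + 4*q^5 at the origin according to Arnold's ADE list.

D_8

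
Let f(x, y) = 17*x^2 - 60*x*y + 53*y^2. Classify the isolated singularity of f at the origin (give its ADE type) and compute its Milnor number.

Type A_1, Milnor number mu = 1.

The Hessian of f at 0 has rank 2. Corank 0: nondegenerate Morse point, so A_1.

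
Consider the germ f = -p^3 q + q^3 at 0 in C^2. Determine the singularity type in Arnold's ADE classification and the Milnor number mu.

Type E_{7}, Milnor number mu = 7.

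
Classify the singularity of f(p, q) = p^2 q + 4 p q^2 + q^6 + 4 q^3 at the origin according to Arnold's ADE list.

The Hessian of f at 0 has rank 0. Corank 2; j^3 = q*(p + 2*q)^2 has shape L^2 M (L != M), so D-series; mu = 7 gives D_7.

D_7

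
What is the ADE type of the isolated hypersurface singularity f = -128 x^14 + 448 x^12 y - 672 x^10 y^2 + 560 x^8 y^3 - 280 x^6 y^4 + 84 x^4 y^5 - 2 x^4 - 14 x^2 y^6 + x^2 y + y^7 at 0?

D_{8}

The Hessian of f at 0 has rank 0. Corank 2; j^3 = x^2*y has shape L^2 M (L != M), so D-series; mu = 8 gives D_8.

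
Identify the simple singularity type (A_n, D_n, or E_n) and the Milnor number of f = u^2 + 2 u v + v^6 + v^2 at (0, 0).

Type A_5, Milnor number mu = 5.

The Hessian of f at 0 has rank 1. Corank 1: A-series; mu = 5 gives A_5.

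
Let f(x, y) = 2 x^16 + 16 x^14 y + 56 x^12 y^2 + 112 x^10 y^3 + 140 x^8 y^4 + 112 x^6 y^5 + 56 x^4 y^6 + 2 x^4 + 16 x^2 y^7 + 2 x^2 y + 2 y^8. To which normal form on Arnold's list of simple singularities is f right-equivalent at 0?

The Hessian of f at 0 is [[0, 0], [0, 0]] with rank 0, so corank 2. A Groebner basis of the Jacobian ideal J(f) in C{x,y} is {x^2/8 + y^7, x^3, x*y}; counting standard monomials gives mu = 9. Corank 2; j^3 = 2*x^2*y has shape L^2 M (L != M), so D-series; mu = 9 gives D_9.

D_9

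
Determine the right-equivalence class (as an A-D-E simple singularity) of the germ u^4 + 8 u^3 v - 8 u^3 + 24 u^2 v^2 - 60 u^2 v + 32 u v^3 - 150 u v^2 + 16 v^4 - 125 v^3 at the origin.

The Hessian of f at 0 is [[0, 0], [0, 0]] with rank 0, so corank 2. A Groebner basis of the Jacobian ideal J(f) in C{u,v} is {v^4, u*v^2 + 7*v^3/3, u^2 + 5*u*v + 25*v^2/4}; counting standard monomials gives mu = 6. Corank 2; j^3 = -(2*u + 5*v)^3 is a perfect cube, so E-series; the 4-jet and mu = 6 give E_6.

E_6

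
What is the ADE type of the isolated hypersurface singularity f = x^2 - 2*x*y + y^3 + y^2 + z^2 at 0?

The Hessian of f at 0 has rank 2. Corank 1: A-series; mu = 2 gives A_2.

A_2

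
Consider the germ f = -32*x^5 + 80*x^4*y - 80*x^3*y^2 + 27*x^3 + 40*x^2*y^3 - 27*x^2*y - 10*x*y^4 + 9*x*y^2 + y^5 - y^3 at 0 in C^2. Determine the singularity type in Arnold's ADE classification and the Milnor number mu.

Type E_{8}, Milnor number mu = 8.

The Hessian of f at 0 has rank 0. Corank 2; j^3 = (3*x - y)^3 is a perfect cube, so E-series; the 5-jet and mu = 8 give E_8.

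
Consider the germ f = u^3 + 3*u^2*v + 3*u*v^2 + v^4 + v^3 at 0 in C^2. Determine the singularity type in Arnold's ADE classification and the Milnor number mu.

The Hessian of f at 0 has rank 0. Corank 2; j^3 = (u + v)^3 is a perfect cube, so E-series; the 4-jet and mu = 6 give E_6.

Type E6, Milnor number mu = 6.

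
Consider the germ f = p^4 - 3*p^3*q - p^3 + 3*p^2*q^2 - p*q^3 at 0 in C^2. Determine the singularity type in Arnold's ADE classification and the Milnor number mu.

The Hessian of f at 0 has rank 0. Corank 2; j^3 = -p^3 is a perfect cube, so E-series; the 4-jet and mu = 7 give E_7.

Type E_7, Milnor number mu = 7.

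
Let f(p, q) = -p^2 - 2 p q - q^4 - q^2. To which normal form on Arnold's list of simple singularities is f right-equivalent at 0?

The Hessian of f at 0 is [[-2, -2], [-2, -2]] with rank 1, so corank 1. A Groebner basis of the Jacobian ideal J(f) in C{p,q} is {q^3, p + q}; counting standard monomials gives mu = 3. Corank 1: A-series; mu = 3 gives A_3.

A_{3}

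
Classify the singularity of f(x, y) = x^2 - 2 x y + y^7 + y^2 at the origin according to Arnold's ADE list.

A6

The Hessian of f at 0 is [[2, -2], [-2, 2]] with rank 1, so corank 1. A Groebner basis of the Jacobian ideal J(f) in C{x,y} is {y^6, x - y}; counting standard monomials gives mu = 6. Corank 1: A-series; mu = 6 gives A_6.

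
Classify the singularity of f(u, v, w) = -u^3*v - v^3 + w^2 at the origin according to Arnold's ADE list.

The Hessian of f at 0 is [[0, 0, 0], [0, 0, 0], [0, 0, 2]] with rank 1, so corank 2. A Groebner basis of the Jacobian ideal J(f) in C{u,v,w} is {u^3 + 3*v^2, u^2*v, v^3, w}; counting standard monomials gives mu = 7. Corank 2; j^3 = -v^3 is a perfect cube, so E-series; the 4-jet and mu = 7 give E_7.

E7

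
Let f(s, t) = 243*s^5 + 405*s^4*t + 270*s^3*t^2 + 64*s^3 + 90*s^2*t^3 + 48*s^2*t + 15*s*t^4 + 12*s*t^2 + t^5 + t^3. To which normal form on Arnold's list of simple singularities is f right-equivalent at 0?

The Hessian of f at 0 has rank 0. Corank 2; j^3 = (4*s + t)^3 is a perfect cube, so E-series; the 5-jet and mu = 8 give E_8.

E_{8}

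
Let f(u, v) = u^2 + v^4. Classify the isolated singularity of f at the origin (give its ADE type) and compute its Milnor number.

Type A_3, Milnor number mu = 3.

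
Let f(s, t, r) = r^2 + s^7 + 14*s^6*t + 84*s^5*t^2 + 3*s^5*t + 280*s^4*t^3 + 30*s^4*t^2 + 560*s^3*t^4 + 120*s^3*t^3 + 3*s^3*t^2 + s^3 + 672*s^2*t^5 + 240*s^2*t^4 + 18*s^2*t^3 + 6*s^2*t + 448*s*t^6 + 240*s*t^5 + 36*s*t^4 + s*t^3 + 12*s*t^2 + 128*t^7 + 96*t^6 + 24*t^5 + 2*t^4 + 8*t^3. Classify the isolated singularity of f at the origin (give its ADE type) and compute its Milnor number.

Type E_{7}, Milnor number mu = 7.

The Hessian of f at 0 has rank 1. Corank 2; j^3 = (s + 2*t)^3 is a perfect cube, so E-series; the 4-jet and mu = 7 give E_7.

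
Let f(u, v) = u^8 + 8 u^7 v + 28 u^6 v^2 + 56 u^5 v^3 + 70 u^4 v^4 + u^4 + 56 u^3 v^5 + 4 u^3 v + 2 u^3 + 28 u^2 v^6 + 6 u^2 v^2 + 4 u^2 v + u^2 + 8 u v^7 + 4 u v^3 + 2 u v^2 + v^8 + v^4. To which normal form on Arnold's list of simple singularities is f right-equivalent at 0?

The Hessian of f at 0 is [[2, 0], [0, 0]] with rank 1, so corank 1. A Groebner basis of the Jacobian ideal J(f) in C{u,v} is {u*v^3 - 8*u*v^2 - 9*u*v - 2*u - 5*v^3 - 2*v^2, 14*u*v^2 + 14*u*v + 3*u + v^4 + 8*v^3 + 3*v^2, u^2 + 2*u*v + u + v^2}; counting standard monomials gives mu = 7. Corank 1: A-series; mu = 7 gives A_7.

A7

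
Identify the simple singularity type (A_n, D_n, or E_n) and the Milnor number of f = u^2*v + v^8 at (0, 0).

Type D_{9}, Milnor number mu = 9.

The Hessian of f at 0 has rank 0. Corank 2; j^3 = u^2*v has shape L^2 M (L != M), so D-series; mu = 9 gives D_9.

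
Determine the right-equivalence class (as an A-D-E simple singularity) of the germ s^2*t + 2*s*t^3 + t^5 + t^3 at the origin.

D4

The Hessian of f at 0 has rank 0. Corank 2; j^3 = t*(s^2 + t^2) splits into three distinct lines over C (the quadratic factor has nonzero discriminant), so D_4.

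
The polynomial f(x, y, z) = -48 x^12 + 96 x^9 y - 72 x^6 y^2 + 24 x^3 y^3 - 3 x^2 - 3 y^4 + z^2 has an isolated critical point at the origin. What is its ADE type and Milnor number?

The Hessian of f at 0 has rank 2. Corank 1: A-series; mu = 3 gives A_3.

Type A_{3}, Milnor number mu = 3.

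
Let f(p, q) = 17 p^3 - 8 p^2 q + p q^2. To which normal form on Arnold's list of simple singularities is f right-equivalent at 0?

D_4

The Hessian of f at 0 has rank 0. Corank 2; j^3 = p*(17*p^2 - 8*p*q + q^2) splits into three distinct lines over C (the quadratic factor has nonzero discriminant), so D_4.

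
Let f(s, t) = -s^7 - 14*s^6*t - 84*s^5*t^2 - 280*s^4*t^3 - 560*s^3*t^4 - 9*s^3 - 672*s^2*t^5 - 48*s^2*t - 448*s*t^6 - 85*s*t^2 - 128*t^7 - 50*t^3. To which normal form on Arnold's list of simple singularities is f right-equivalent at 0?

The Hessian of f at 0 has rank 0. Corank 2; j^3 = -(s + 2*t)*(3*s + 5*t)^2 has shape L^2 M (L != M), so D-series; mu = 8 gives D_8.

D_8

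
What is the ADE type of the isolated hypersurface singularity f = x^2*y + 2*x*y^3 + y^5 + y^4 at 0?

D_5

The Hessian of f at 0 has rank 0. Corank 2; j^3 = x^2*y has shape L^2 M (L != M), so D-series; mu = 5 gives D_5.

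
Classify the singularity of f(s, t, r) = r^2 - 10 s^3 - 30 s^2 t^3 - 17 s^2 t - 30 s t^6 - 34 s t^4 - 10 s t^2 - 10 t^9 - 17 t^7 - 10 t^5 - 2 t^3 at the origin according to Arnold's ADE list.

The Hessian of f at 0 is [[0, 0, 0], [0, 0, 0], [0, 0, 2]] with rank 1, so corank 2. A Groebner basis of the Jacobian ideal J(f) in C{s,t,r} is {t^3, s^2 - 2*t^2/11, s*t + 5*t^2/11, r}; counting standard monomials gives mu = 4. Corank 2; j^3 = -(2*s + t)*(5*s^2 + 6*s*t + 2*t^2) splits into three distinct lines over C (the quadratic factor has nonzero discriminant), so D_4.

D4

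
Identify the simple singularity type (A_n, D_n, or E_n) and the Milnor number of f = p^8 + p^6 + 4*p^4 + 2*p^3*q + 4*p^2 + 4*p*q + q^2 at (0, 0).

Type A7, Milnor number mu = 7.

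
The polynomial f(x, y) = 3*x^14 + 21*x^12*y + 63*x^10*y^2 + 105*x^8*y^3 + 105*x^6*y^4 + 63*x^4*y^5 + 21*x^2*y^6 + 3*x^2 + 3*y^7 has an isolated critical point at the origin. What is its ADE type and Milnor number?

Type A_6, Milnor number mu = 6.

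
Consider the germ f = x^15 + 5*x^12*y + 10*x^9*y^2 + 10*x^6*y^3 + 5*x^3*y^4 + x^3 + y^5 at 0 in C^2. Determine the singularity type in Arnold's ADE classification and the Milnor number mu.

The Hessian of f at 0 has rank 0. Corank 2; j^3 = x^3 is a perfect cube, so E-series; the 5-jet and mu = 8 give E_8.

Type E8, Milnor number mu = 8.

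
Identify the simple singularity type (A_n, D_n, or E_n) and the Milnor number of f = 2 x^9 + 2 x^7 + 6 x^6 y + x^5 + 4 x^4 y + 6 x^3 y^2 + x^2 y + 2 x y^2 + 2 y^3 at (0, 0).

Type D_4, Milnor number mu = 4.

The Hessian of f at 0 has rank 0. Corank 2; j^3 = y*(x^2 + 2*x*y + 2*y^2) splits into three distinct lines over C (the quadratic factor has nonzero discriminant), so D_4.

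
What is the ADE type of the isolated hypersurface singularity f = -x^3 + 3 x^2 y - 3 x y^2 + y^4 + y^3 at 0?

The Hessian of f at 0 has rank 0. Corank 2; j^3 = -(x - y)^3 is a perfect cube, so E-series; the 4-jet and mu = 6 give E_6.

E6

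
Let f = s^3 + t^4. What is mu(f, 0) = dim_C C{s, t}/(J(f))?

6

The Hessian of f at 0 is [[0, 0], [0, 0]] with rank 0, so corank 2. A Groebner basis of the Jacobian ideal J(f) in C{s,t} is {t^3, s^2}; counting standard monomials gives mu = 6. Corank 2; j^3 = s^3 is a perfect cube, so E-series; the 4-jet and mu = 6 give E_6.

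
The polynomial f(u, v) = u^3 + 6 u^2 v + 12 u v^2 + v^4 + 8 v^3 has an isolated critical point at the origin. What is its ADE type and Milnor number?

The Hessian of f at 0 has rank 0. Corank 2; j^3 = (u + 2*v)^3 is a perfect cube, so E-series; the 4-jet and mu = 6 give E_6.

Type E6, Milnor number mu = 6.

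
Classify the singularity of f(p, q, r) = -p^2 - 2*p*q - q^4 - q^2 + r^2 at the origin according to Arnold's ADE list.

A_3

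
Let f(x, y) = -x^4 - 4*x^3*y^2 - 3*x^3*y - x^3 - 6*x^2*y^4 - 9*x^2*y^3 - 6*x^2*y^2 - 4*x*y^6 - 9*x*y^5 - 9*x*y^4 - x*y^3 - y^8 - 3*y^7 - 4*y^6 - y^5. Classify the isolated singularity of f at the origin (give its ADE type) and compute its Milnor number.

The Hessian of f at 0 is [[0, 0], [0, 0]] with rank 0, so corank 2. A Groebner basis of the Jacobian ideal J(f) in C{x,y} is {3*x^2/2 + y^4 + y^3/2, x^3, x^2*y - x^2/2 - y^3/6, -x^2/2 + x*y^2 - y^3/6}; counting standard monomials gives mu = 7. Corank 2; j^3 = -x^3 is a perfect cube, so E-series; the 4-jet and mu = 7 give E_7.

Type E_{7}, Milnor number mu = 7.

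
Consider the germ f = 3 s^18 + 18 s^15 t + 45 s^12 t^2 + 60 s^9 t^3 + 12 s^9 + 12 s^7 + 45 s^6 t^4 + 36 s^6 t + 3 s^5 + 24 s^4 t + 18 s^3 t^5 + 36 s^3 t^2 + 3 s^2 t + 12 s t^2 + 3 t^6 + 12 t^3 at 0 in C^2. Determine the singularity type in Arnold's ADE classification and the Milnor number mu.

The Hessian of f at 0 is [[0, 0], [0, 0]] with rank 0, so corank 2. A Groebner basis of the Jacobian ideal J(f) in C{s,t} is {-s*t/16 + t^4 - t^2/8, s^3 + 32*s^2 + 128*s*t + 8*t^3 + 128*t^2, s^2*t - 32*s^2/3 - 128*s*t/3 - 4*t^3 - 128*t^2/3, 8*s^2/3 + s*t^2 + 32*s*t/3 + 2*t^3 + 32*t^2/3}; counting standard monomials gives mu = 7. Corank 2; j^3 = 3*t*(s + 2*t)^2 has shape L^2 M (L != M), so D-series; mu = 7 gives D_7.

Type D_{7}, Milnor number mu = 7.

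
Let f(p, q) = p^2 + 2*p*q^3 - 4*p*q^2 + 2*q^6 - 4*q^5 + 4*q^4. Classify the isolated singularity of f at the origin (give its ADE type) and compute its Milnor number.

Type A_5, Milnor number mu = 5.

The Hessian of f at 0 has rank 1. Corank 1: A-series; mu = 5 gives A_5.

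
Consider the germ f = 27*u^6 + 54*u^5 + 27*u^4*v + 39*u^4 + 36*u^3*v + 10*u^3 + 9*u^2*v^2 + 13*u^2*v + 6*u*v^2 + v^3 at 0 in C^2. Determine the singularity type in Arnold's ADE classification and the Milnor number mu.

Type D4, Milnor number mu = 4.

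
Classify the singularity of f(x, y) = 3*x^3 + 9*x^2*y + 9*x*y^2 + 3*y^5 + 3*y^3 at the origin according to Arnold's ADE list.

The Hessian of f at 0 has rank 0. Corank 2; j^3 = 3*(x + y)^3 is a perfect cube, so E-series; the 5-jet and mu = 8 give E_8.

E8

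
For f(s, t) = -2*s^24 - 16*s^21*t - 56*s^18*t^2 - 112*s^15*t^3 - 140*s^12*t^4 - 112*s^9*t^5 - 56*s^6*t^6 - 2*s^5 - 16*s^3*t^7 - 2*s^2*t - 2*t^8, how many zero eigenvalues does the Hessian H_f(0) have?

The Hessian at 0 is [[0, 0], [0, 0]] of rank 0; hence corank 2.

2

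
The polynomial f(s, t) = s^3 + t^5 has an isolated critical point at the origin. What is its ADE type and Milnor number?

Type E8, Milnor number mu = 8.

The Hessian of f at 0 has rank 0. Corank 2; j^3 = s^3 is a perfect cube, so E-series; the 5-jet and mu = 8 give E_8.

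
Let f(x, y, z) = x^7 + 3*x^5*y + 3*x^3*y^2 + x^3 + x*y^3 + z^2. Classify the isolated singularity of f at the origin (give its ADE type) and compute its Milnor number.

Type E_7, Milnor number mu = 7.

The Hessian of f at 0 has rank 1. Corank 2; j^3 = x^3 is a perfect cube, so E-series; the 4-jet and mu = 7 give E_7.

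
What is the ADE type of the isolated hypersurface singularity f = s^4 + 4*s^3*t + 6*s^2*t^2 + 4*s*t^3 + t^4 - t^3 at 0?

E_6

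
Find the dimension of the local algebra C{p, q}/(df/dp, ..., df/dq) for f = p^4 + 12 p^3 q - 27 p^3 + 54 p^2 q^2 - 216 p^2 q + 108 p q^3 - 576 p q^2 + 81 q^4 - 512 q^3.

The Hessian of f at 0 is [[0, 0], [0, 0]] with rank 0, so corank 2. A Groebner basis of the Jacobian ideal J(f) in C{p,q} is {q^4, p*q^2 + 25*q^3/9, p^2 + 16*p*q/3 + 64*q^2/9}; counting standard monomials gives mu = 6. Corank 2; j^3 = -(3*p + 8*q)^3 is a perfect cube, so E-series; the 4-jet and mu = 6 give E_6.

6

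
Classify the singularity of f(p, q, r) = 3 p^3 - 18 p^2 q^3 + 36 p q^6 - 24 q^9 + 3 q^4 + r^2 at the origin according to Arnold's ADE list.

E_6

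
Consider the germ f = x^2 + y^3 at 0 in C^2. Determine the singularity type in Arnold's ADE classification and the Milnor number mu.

The Hessian of f at 0 has rank 1. Corank 1: A-series; mu = 2 gives A_2.

Type A2, Milnor number mu = 2.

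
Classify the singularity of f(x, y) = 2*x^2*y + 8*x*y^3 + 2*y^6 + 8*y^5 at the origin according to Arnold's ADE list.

D_7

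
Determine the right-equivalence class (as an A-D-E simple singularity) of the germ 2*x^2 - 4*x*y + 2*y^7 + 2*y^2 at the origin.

A_{6}

The Hessian of f at 0 has rank 1. Corank 1: A-series; mu = 6 gives A_6.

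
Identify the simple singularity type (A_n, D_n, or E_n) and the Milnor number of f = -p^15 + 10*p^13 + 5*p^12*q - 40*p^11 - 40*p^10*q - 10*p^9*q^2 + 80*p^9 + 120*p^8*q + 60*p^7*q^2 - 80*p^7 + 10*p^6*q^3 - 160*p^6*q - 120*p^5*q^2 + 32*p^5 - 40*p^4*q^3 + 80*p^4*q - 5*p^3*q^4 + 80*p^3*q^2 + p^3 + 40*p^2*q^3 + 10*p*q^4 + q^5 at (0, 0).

The Hessian of f at 0 has rank 0. Corank 2; j^3 = p^3 is a perfect cube, so E-series; the 5-jet and mu = 8 give E_8.

Type E_8, Milnor number mu = 8.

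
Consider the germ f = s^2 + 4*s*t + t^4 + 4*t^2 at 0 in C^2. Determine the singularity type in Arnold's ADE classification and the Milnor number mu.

Type A_3, Milnor number mu = 3.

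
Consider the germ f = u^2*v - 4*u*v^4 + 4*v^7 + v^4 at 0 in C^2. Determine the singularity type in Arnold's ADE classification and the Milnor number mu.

Type D_{5}, Milnor number mu = 5.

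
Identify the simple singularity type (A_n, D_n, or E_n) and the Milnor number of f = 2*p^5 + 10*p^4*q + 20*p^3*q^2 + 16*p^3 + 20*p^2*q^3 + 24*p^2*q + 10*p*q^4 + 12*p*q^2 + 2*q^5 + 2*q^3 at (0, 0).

The Hessian of f at 0 has rank 0. Corank 2; j^3 = 2*(2*p + q)^3 is a perfect cube, so E-series; the 5-jet and mu = 8 give E_8.

Type E_8, Milnor number mu = 8.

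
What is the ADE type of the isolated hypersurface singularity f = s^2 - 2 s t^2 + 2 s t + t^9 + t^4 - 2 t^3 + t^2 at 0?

The Hessian of f at 0 has rank 1. Corank 1: A-series; mu = 8 gives A_8.

A8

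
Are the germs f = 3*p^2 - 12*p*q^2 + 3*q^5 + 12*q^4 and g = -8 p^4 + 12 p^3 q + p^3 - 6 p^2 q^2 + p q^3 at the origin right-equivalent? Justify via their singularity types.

The Hessian of f at 0 has rank 1. Corank 1: A-series; mu = 4 gives A_4. The Hessian of g at 0 has rank 0. Corank 2; j^3 = p^3 is a perfect cube, so E-series; the 4-jet and mu = 7 give E_7. f is A_4 but g is E_7, hence not right-equivalent.

No.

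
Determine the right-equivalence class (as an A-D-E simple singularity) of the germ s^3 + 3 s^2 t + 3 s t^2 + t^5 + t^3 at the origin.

E_8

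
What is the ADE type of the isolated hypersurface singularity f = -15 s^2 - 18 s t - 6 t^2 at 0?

The Hessian of f at 0 is [[-30, -18], [-18, -12]] with rank 2, so corank 0. A Groebner basis of the Jacobian ideal J(f) in C{s,t} is {s, t}; counting standard monomials gives mu = 1. Corank 0: nondegenerate Morse point, so A_1.

A_1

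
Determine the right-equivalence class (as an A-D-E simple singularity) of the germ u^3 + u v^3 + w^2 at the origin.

E_{7}

The Hessian of f at 0 has rank 1. Corank 2; j^3 = u^3 is a perfect cube, so E-series; the 4-jet and mu = 7 give E_7.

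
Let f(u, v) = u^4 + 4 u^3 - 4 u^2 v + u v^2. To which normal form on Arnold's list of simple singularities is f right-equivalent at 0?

The Hessian of f at 0 has rank 0. Corank 2; j^3 = u*(2*u - v)^2 has shape L^2 M (L != M), so D-series; mu = 5 gives D_5.

D_5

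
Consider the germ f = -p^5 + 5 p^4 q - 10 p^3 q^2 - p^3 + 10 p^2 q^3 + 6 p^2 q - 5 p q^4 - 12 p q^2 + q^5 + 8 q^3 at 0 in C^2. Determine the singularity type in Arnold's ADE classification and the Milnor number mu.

The Hessian of f at 0 has rank 0. Corank 2; j^3 = -(p - 2*q)^3 is a perfect cube, so E-series; the 5-jet and mu = 8 give E_8.

Type E8, Milnor number mu = 8.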